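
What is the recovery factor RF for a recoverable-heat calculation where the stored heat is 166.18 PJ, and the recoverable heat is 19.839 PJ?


RF = Q_rec / Q_s
RF = 19.839 / 166.18
RF = 0.11938


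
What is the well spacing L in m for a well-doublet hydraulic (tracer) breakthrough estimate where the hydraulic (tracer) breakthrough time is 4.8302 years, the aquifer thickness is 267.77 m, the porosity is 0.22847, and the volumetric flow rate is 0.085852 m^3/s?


L = sqrt(t_bt*365.25*86400*3*Qv / (pi*hr*phi))
L = sqrt(4.8302*365.25*86400*3*0.085852 / (pi*267.77*0.22847))
L = 451.96 m


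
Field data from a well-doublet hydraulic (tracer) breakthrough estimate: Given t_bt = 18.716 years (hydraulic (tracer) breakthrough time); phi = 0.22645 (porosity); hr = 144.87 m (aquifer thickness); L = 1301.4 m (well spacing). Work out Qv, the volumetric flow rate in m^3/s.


Qv = pi*hr*phi*L^2 / (3*t_bt*365.25*86400)
Qv = pi*144.87*0.22645*1301.4^2 / (3*18.716*365.25*86400)
Qv = 0.098511 m^3/s


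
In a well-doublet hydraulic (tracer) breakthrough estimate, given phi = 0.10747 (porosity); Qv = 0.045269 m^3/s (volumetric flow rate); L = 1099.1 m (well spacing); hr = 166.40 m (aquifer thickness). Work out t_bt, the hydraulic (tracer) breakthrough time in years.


t_bt = pi * hr * phi * L^2 / (3 * Qv) / (365.25*86400)
t_bt = pi * 166.40 * 0.10747 * 1099.1^2 / (3 * 0.045269) / (365.25*86400)
t_bt = 15.836 years


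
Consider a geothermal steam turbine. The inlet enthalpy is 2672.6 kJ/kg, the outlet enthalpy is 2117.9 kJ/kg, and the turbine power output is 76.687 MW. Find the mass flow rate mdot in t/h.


mdot = P * 1000 / (h_in - h_out)
mdot = 76.687 * 1000 / (2672.6 - 2117.9)
mdot = 138.2495 kg/s
Convert: 138.2495 kg/s * 3.6 = 497.70 t/h
mdot = 497.70 t/h


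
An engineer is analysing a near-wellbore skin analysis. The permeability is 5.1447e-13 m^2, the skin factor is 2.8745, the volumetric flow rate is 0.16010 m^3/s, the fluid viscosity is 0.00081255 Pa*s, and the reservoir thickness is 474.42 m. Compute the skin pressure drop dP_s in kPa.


dP_s = S * q * mu / (2*pi*k*hr) / 1000
dP_s = 2.8745 * 0.16010 * 0.00081255 / (2*pi*5.1447e-13*474.42) / 1000
dP_s = 243.84 kPa


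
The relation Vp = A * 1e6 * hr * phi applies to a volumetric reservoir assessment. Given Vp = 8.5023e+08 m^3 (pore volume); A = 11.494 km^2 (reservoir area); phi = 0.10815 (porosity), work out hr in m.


hr = Vp / (A * 1e6 * phi)
hr = 8.5023e+08 / (11.494 * 1e6 * 0.10815)
hr = 683.97 m


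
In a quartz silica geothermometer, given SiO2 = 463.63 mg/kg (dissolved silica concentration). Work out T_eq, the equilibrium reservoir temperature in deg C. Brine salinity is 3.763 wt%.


T_eq = 1309 / (5.19 - log10(SiO2)) - 273.15
T_eq = 1309 / (5.19 - log10(463.63)) - 273.15
T_eq = 245.51 deg C


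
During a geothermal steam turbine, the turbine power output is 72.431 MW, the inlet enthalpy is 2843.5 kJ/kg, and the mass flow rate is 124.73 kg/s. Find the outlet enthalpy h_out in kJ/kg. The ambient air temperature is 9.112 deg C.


h_out = h_in - P * 1000 / mdot
h_out = 2843.5 - 72.431 * 1000 / 124.73
h_out = 2262.8 kJ/kg


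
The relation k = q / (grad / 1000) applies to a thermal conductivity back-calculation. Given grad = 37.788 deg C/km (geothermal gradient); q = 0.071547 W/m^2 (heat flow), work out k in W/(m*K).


k = q / (grad / 1000)
k = 0.071547 / (37.788 / 1000)
k = 1.8934 W/(m*K)


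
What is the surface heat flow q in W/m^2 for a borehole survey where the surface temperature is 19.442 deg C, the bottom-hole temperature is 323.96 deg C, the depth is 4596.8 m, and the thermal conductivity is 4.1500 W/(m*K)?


Step 1: grad = (T_d - T_surf)/d * 1000 = (323.96 - 19.442)/4596.8 * 1000 = 66.24565 deg C/km
Step 2: q = k * grad / 1000 = 4.15 * 66.24565 / 1000 = 0.27492 W/m^2
q = 0.27492 W/m^2


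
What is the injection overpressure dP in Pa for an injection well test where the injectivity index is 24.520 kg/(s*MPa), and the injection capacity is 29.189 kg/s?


dP = mdot * 1000 / II
dP = 29.189 * 1000 / 24.520
dP = 1190.416 kPa
Convert: 1190.416 kPa * 1000.0 = 1.1904e+06 Pa
dP = 1.1904e+06 Pa


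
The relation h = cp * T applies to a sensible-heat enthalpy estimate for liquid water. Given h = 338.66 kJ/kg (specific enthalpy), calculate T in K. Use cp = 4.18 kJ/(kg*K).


T = h / cp
T = 338.66 / 4.18
T = 81.01914 deg C
Convert to K: 81.01914 + 273.15 = 354.17 K
T = 354.17 K


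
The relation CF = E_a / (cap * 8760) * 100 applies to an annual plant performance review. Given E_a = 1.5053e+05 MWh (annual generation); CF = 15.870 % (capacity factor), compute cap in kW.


cap = E_a / (CF/100 * 8760)
cap = 1.5053e+05 / (15.870/100 * 8760)
cap = 108.2784 MW
Convert: 108.2784 MW * 1000.0 = 1.0828e+05 kW
cap = 1.0828e+05 kW


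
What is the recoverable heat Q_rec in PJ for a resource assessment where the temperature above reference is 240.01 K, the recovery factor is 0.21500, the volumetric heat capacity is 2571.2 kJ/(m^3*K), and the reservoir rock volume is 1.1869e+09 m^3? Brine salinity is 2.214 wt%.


Step 1: Q_s = Vr*rhoc*dT/1e12 = 1.1869e+09*2571.2*240.01/1e12 = 732.4523 PJ
Step 2: Q_rec = Q_s * RF = 732.4523 * 0.215 = 157.48 PJ
Q_rec = 157.48 PJ


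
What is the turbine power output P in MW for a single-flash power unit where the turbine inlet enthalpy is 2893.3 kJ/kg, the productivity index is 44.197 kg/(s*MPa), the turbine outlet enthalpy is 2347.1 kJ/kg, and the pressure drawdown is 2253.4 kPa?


Step 1: mdot = PI * dP / 1000 = 44.197 * 2253.4 / 1000 = 99.59352 kg/s
Step 2: P = mdot*(h_in - h_out)/1000 = 99.59352*(2893.3 - 2347.1)/1000 = 54.398 MW
P = 54.398 MW


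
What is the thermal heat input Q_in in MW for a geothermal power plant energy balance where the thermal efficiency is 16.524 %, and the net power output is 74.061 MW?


Q_in = W_net / (eta / 100)
Q_in = 74.061 / (16.524 / 100)
Q_in = 448.20 MW


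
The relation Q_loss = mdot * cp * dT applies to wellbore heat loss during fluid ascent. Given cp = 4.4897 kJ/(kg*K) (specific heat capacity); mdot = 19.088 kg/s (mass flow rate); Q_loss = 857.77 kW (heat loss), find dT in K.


dT = Q_loss / (mdot * cp)
dT = 857.77 / (19.088 * 4.4897)
dT = 10.009 K


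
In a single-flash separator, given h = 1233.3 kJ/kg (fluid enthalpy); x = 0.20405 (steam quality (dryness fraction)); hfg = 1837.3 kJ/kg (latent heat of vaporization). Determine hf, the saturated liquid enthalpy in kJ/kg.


hf = h - x * hfg
hf = 1233.3 - 0.20405 * 1837.3
hf = 858.40 kJ/kg


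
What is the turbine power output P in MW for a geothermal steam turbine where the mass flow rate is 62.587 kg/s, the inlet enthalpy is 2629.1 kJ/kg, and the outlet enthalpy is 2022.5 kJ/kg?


P = mdot * (h_in - h_out) / 1000
P = 62.587 * (2629.1 - 2022.5) / 1000
P = 37.965 MW


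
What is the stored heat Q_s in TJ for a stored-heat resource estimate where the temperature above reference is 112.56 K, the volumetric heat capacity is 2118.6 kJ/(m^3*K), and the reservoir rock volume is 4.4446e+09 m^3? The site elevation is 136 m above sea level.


Q_s = Vr * rhoc * dT / 1e12
Q_s = 4.4446e+09 * 2118.6 * 112.56 / 1e12
Q_s = 1059.902 PJ
Convert: 1059.902 PJ * 1000.0 = 1.0599e+06 TJ
Q_s = 1.0599e+06 TJ


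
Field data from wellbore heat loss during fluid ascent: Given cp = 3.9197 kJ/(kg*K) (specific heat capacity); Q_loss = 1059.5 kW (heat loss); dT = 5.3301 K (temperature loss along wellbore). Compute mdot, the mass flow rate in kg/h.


mdot = Q_loss / (cp * dT)
mdot = 1059.5 / (3.9197 * 5.3301)
mdot = 50.71224 kg/s
Convert: 50.71224 kg/s * 3600.0 = 1.8256e+05 kg/h
mdot = 1.8256e+05 kg/h


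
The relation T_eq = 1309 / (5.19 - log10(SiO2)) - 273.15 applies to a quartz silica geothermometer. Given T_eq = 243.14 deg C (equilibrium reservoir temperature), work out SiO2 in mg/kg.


SiO2 = 10^(5.19 - 1309/(T_eq + 273.15))
SiO2 = 10^(5.19 - 1309/(243.14 + 273.15))
SiO2 = 451.44 mg/kg


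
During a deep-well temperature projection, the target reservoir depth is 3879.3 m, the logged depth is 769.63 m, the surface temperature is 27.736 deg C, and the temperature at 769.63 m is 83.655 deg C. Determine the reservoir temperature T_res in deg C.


Step 1: grad = (T_d1 - T_surf)/d1 * 1000 = (83.655 - 27.736)/769.63 * 1000 = 72.65699 deg C/km
Step 2: T_res = T_surf + grad*d2/1000 = 27.736 + 72.65699*3879.3/1000 = 309.59 deg C
T_res = 309.59 deg C


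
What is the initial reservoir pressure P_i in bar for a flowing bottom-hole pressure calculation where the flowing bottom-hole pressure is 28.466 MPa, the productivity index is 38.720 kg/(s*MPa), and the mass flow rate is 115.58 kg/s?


P_i = P_wf + mdot / PI
P_i = 28.466 + 115.58 / 38.720
P_i = 31.45102 MPa
Convert: 31.45102 MPa * 10.0 = 314.51 bar
P_i = 314.51 bar


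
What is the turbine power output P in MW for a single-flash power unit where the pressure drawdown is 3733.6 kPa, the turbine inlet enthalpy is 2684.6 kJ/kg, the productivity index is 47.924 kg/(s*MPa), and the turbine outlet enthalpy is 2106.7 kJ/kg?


Step 1: mdot = PI * dP / 1000 = 47.924 * 3733.6 / 1000 = 178.9290 kg/s
Step 2: P = mdot*(h_in - h_out)/1000 = 178.9290*(2684.6 - 2106.7)/1000 = 103.40 MW
P = 103.40 MW


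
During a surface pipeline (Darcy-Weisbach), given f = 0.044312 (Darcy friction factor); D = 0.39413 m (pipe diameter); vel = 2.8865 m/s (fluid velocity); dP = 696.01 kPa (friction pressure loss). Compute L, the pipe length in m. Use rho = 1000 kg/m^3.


L = dP*1000*D / (f*rho*vel^2/2)
L = 696.01*1000*0.39413 / (0.044312*1000*2.8865^2/2)
L = 1486.0 m


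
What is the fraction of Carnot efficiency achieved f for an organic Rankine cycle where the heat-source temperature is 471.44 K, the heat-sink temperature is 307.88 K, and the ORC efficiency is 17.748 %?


f = (eta_orc/100) / (1 - Tc/Th)
f = (17.748/100) / (1 - 307.88/471.44)
f = 0.51156


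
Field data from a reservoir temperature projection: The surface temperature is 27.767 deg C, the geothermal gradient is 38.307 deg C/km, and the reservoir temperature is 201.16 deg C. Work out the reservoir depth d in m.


d = (T_res - T_surf) / grad * 1000
d = (201.16 - 27.767) / 38.307 * 1000
d = 4526.4 m


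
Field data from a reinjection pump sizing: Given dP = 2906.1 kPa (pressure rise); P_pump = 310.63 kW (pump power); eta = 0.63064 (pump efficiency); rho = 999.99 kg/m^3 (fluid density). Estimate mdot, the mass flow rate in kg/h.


mdot = P_pump * rho * eta / dP
mdot = 310.63 * 999.99 * 0.63064 / 2906.1
mdot = 67.40778 kg/s
Convert: 67.40778 kg/s * 3600.0 = 2.4267e+05 kg/h
mdot = 2.4267e+05 kg/h


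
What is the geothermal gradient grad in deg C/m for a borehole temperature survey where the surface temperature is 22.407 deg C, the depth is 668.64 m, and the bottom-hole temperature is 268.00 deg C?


grad = (T_d - T_surf) / d * 1000
grad = (268.00 - 22.407) / 668.64 * 1000
grad = 367.3023 deg C/km
Convert: 367.3023 deg C/km * 0.001 = 0.36730 deg C/m
grad = 0.36730 deg C/m


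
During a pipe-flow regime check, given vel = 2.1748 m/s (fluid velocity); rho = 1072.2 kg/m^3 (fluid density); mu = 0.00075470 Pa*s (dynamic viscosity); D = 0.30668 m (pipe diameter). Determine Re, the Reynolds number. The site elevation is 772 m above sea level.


Re = rho * vel * D / mu
Re = 1072.2 * 2.1748 * 0.30668 / 0.00075470
Re = 9.4756e+05


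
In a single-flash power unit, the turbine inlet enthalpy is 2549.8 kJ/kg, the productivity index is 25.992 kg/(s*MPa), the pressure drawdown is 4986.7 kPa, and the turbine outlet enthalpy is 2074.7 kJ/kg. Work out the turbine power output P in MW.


Step 1: mdot = PI * dP / 1000 = 25.992 * 4986.7 / 1000 = 129.6143 kg/s
Step 2: P = mdot*(h_in - h_out)/1000 = 129.6143*(2549.8 - 2074.7)/1000 = 61.580 MW
P = 61.580 MW


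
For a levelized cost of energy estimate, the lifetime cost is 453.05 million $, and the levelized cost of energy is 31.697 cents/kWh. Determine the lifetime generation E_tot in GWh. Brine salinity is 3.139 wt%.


E_tot = C_tot / LCOE * 100
E_tot = 453.05 / 31.697 * 100
E_tot = 1429.3 GWh


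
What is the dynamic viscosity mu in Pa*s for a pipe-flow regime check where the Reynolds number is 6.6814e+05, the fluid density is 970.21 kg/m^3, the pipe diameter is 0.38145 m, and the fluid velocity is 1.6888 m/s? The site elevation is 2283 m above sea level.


mu = rho * vel * D / Re
mu = 970.21 * 1.6888 * 0.38145 / 6.6814e+05
mu = 0.00093544 Pa*s


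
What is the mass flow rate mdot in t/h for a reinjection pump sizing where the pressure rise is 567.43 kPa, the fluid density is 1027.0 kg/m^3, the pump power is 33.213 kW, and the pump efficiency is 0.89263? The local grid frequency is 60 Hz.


mdot = P_pump * rho * eta / dP
mdot = 33.213 * 1027.0 * 0.89263 / 567.43
mdot = 53.65840 kg/s
Convert: 53.65840 kg/s * 3.6 = 193.17 t/h
mdot = 193.17 t/h


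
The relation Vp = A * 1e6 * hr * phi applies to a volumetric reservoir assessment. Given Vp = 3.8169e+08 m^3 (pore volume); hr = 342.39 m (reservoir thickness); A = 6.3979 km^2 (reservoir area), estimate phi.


phi = Vp / (A * 1e6 * hr)
phi = 3.8169e+08 / (6.3979 * 1e6 * 342.39)
phi = 0.17424


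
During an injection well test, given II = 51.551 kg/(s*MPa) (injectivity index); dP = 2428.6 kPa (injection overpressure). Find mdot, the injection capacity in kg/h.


mdot = II * dP / 1000
mdot = 51.551 * 2428.6 / 1000
mdot = 125.1968 kg/s
Convert: 125.1968 kg/s * 3600.0 = 4.5071e+05 kg/h
mdot = 4.5071e+05 kg/h


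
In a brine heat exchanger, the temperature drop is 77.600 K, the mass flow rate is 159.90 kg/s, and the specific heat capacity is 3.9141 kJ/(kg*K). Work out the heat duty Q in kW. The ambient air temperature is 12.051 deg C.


Q = mdot * cp * dT / 1000
Q = 159.90 * 3.9141 * 77.600 / 1000
Q = 48.56709 MW
Convert: 48.56709 MW * 1000.0 = 48567 kW
Q = 48567 kW


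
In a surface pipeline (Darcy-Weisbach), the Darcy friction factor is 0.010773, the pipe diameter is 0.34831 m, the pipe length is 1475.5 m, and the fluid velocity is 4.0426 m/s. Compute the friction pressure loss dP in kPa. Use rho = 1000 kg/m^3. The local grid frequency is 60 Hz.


dP = f * (L/D) * (rho*vel^2/2) / 1000
dP = 0.010773 * (1475.5/0.34831) * (1000*4.0426^2/2) / 1000
dP = 372.91 kPa


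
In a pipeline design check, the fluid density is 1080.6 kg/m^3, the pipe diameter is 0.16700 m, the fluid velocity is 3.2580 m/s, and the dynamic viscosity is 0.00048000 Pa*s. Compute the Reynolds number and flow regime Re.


Step 1: Re = rho*vel*D/mu = 1080.6*3.258*0.167/0.00048 = 1.2249e+06
Step 2: Re = 1.2249e+06 > 4000, so flow is turbulent.
Re = 1.2249e+06 (turbulent)


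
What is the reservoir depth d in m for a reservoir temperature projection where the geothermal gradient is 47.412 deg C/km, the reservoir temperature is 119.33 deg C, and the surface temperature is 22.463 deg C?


d = (T_res - T_surf) / grad * 1000
d = (119.33 - 22.463) / 47.412 * 1000
d = 2043.1 m


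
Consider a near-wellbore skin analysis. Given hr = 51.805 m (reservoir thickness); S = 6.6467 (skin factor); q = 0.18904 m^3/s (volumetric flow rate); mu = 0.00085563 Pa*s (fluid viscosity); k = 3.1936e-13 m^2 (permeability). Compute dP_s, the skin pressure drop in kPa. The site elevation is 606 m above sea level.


dP_s = S * q * mu / (2*pi*k*hr) / 1000
dP_s = 6.6467 * 0.18904 * 0.00085563 / (2*pi*3.1936e-13*51.805) / 1000
dP_s = 10342 kPa


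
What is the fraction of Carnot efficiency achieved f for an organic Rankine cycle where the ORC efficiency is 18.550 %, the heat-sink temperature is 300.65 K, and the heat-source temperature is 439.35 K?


f = (eta_orc/100) / (1 - Tc/Th)
f = (18.550/100) / (1 - 300.65/439.35)
f = 0.58759


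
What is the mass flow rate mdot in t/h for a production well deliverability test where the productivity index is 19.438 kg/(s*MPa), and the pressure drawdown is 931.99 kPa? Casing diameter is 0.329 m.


mdot = PI * dP / 1000
mdot = 19.438 * 931.99 / 1000
mdot = 18.11602 kg/s
Convert: 18.11602 kg/s * 3.6 = 65.218 t/h
mdot = 65.218 t/h


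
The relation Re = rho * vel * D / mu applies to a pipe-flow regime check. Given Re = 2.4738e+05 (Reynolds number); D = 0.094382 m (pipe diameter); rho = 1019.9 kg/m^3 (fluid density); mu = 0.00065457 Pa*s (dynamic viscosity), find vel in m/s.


vel = Re * mu / (rho * D)
vel = 2.4738e+05 * 0.00065457 / (1019.9 * 0.094382)
vel = 1.6822 m/s


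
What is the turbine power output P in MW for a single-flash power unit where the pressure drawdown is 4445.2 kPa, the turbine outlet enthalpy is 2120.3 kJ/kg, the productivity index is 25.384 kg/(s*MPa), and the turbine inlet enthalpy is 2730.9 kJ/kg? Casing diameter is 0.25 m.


Step 1: mdot = PI * dP / 1000 = 25.384 * 4445.2 / 1000 = 112.8370 kg/s
Step 2: P = mdot*(h_in - h_out)/1000 = 112.8370*(2730.9 - 2120.3)/1000 = 68.898 MW
P = 68.898 MW


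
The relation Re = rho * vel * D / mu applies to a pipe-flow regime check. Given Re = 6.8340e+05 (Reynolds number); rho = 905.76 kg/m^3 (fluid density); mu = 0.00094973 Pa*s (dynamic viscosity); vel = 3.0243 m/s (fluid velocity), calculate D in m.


D = Re * mu / (rho * vel)
D = 6.8340e+05 * 0.00094973 / (905.76 * 3.0243)
D = 0.23694 m


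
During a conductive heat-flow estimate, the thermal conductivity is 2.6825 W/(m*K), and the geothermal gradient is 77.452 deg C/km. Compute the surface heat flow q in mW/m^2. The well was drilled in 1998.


q = k * grad / 1000
q = 2.6825 * 77.452 / 1000
q = 0.2077650 W/m^2
Convert: 0.2077650 W/m^2 * 1000.0 = 207.77 mW/m^2
q = 207.77 mW/m^2


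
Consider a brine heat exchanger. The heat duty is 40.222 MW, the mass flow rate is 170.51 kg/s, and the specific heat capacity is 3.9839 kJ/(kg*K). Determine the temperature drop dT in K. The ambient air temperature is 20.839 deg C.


dT = Q * 1000 / (mdot * cp)
dT = 40.222 * 1000 / (170.51 * 3.9839)
dT = 59.211 K


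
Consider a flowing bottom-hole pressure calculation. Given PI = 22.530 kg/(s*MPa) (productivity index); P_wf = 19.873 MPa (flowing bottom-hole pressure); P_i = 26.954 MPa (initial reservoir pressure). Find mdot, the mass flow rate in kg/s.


mdot = (P_i - P_wf) * PI
mdot = (26.954 - 19.873) * 22.530
mdot = 159.53 kg/s


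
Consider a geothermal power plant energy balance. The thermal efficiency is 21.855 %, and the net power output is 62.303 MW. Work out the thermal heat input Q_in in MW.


Q_in = W_net / (eta / 100)
Q_in = 62.303 / (21.855 / 100)
Q_in = 285.07 MW


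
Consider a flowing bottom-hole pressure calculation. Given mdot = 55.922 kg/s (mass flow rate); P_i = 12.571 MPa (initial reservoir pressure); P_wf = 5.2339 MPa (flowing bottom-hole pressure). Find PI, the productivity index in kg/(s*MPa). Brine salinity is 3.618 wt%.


PI = mdot / (P_i - P_wf)
PI = 55.922 / (12.571 - 5.2339)
PI = 7.6218 kg/(s*MPa)


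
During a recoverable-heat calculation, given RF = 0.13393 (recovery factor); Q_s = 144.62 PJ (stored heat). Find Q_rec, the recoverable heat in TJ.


Q_rec = Q_s * RF
Q_rec = 144.62 * 0.13393
Q_rec = 19.36896 PJ
Convert: 19.36896 PJ * 1000.0 = 19369 TJ
Q_rec = 19369 TJ


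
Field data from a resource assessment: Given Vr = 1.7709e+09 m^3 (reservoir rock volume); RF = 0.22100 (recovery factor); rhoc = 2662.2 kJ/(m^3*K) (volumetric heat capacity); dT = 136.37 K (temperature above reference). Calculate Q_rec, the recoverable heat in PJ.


Step 1: Q_s = Vr*rhoc*dT/1e12 = 1.7709e+09*2662.2*136.37/1e12 = 642.9150 PJ
Step 2: Q_rec = Q_s * RF = 642.9150 * 0.221 = 142.08 PJ
Q_rec = 142.08 PJ


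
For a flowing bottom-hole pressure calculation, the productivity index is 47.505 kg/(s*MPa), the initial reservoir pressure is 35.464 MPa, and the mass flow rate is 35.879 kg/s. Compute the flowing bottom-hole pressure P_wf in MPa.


P_wf = P_i - mdot / PI
P_wf = 35.464 - 35.879 / 47.505
P_wf = 34.709 MPa


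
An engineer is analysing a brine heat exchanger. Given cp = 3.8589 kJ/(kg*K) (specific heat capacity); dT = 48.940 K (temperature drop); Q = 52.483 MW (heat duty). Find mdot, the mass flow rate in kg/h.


mdot = Q * 1000 / (cp * dT)
mdot = 52.483 * 1000 / (3.8589 * 48.940)
mdot = 277.9017 kg/s
Convert: 277.9017 kg/s * 3600.0 = 1.0004e+06 kg/h
mdot = 1.0004e+06 kg/h


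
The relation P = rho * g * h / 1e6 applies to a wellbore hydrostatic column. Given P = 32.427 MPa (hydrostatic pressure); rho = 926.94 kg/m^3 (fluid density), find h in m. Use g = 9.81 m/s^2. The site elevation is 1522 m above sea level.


h = P * 1e6 / (g * rho)
h = 32.427 * 1e6 / (9.81 * 926.94)
h = 3566.0 m


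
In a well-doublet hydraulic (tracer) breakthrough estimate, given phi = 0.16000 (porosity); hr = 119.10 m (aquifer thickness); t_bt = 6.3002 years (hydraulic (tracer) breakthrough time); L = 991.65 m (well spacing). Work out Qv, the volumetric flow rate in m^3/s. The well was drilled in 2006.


Qv = pi*hr*phi*L^2 / (3*t_bt*365.25*86400)
Qv = pi*119.10*0.16000*991.65^2 / (3*6.3002*365.25*86400)
Qv = 0.098700 m^3/s


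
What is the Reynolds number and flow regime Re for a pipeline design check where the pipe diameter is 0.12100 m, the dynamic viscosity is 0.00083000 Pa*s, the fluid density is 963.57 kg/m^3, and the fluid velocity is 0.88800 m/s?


Step 1: Re = rho*vel*D/mu = 963.57*0.888*0.121/0.00083 = 1.2474e+05
Step 2: Re = 1.2474e+05 > 4000, so flow is turbulent.
Re = 1.2474e+05 (turbulent)


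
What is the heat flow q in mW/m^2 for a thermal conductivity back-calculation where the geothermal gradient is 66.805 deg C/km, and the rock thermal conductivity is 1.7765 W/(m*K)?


q = k * grad / 1000
q = 1.7765 * 66.805 / 1000
q = 0.1186791 W/m^2
Convert: 0.1186791 W/m^2 * 1000.0 = 118.68 mW/m^2
q = 118.68 mW/m^2


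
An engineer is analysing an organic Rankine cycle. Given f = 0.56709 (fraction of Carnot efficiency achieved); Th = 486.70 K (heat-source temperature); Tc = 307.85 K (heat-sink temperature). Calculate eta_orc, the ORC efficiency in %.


eta_orc = (1 - Tc/Th) * f * 100
eta_orc = (1 - 307.85/486.70) * 0.56709 * 100
eta_orc = 20.839 %


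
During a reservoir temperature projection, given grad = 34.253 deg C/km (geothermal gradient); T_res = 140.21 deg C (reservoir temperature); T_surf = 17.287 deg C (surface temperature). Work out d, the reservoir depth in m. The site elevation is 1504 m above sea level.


d = (T_res - T_surf) / grad * 1000
d = (140.21 - 17.287) / 34.253 * 1000
d = 3588.7 m


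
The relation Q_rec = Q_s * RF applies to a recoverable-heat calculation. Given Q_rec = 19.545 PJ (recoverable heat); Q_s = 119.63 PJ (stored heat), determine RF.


RF = Q_rec / Q_s
RF = 19.545 / 119.63
RF = 0.16338


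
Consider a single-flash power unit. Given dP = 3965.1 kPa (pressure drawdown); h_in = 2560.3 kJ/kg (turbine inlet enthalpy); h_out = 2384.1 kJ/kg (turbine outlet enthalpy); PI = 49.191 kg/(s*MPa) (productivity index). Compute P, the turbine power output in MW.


Step 1: mdot = PI * dP / 1000 = 49.191 * 3965.1 / 1000 = 195.0472 kg/s
Step 2: P = mdot*(h_in - h_out)/1000 = 195.0472*(2560.3 - 2384.1)/1000 = 34.367 MW
P = 34.367 MW


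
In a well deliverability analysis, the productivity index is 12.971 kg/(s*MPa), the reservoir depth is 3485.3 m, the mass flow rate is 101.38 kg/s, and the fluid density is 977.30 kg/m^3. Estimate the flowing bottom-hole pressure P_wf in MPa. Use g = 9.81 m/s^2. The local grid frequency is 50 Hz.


Step 1: P_i = rho*g*h/1e6 = 977.3*9.81*3485.3/1e6 = 33.41466 MPa
Step 2: P_wf = P_i - mdot/PI = 33.41466 - 101.38/12.971 = 25.599 MPa
P_wf = 25.599 MPa


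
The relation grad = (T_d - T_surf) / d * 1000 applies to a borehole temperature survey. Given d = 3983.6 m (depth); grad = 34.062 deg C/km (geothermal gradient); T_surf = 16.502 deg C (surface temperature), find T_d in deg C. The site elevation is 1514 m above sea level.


T_d = T_surf + grad * d / 1000
T_d = 16.502 + 34.062 * 3983.6 / 1000
T_d = 152.19 deg C


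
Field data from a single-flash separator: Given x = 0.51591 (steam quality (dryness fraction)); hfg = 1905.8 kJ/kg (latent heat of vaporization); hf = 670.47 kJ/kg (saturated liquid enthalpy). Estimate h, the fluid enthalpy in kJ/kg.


h = hf + x * hfg
h = 670.47 + 0.51591 * 1905.8
h = 1653.7 kJ/kg


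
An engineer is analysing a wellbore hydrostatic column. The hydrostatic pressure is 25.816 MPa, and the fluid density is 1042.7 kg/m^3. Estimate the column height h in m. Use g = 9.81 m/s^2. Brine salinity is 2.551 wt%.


h = P * 1e6 / (g * rho)
h = 25.816 * 1e6 / (9.81 * 1042.7)
h = 2523.8 m


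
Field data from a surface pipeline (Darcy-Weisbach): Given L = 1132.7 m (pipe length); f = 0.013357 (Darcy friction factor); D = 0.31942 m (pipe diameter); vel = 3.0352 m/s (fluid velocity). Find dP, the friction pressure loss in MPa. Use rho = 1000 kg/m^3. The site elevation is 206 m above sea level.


dP = f * (L/D) * (rho*vel^2/2) / 1000
dP = 0.013357 * (1132.7/0.31942) * (1000*3.0352^2/2) / 1000
dP = 218.1757 kPa
Convert: 218.1757 kPa * 0.001 = 0.21818 MPa
dP = 0.21818 MPa


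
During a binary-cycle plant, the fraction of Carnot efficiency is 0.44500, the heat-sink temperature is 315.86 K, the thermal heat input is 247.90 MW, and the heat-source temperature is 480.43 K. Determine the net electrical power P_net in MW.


Step 1: eta = (1 - Tc/Th)*f = (1 - 315.86/480.43)*0.445 = 0.1524335
Step 2: P_net = eta * Q_in = 0.1524335 * 247.9 = 37.788 MW
P_net = 37.788 MW


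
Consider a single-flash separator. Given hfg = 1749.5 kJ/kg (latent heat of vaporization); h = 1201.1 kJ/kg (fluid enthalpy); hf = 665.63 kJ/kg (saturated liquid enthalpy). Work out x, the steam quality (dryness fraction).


x = (h - hf) / hfg
x = (1201.1 - 665.63) / 1749.5
x = 0.30607


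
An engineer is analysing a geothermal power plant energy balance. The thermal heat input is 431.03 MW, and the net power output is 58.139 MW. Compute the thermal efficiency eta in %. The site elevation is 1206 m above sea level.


eta = W_net / Q_in * 100
eta = 58.139 / 431.03 * 100
eta = 13.488 %


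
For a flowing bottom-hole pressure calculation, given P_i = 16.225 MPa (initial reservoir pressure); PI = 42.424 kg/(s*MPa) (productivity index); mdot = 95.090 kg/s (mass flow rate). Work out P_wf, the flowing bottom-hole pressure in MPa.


P_wf = P_i - mdot / PI
P_wf = 16.225 - 95.090 / 42.424
P_wf = 13.984 MPa


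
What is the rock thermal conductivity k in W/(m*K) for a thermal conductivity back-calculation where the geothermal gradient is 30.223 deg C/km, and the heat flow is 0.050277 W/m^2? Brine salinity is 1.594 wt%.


k = q / (grad / 1000)
k = 0.050277 / (30.223 / 1000)
k = 1.6635 W/(m*K)


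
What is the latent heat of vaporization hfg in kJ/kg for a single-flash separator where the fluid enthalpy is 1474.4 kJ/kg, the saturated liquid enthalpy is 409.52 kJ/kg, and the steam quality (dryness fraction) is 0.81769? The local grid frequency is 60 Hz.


hfg = (h - hf) / x
hfg = (1474.4 - 409.52) / 0.81769
hfg = 1302.3 kJ/kg


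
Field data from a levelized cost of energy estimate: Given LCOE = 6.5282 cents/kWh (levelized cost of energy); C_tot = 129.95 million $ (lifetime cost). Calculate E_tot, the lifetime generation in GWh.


E_tot = C_tot / LCOE * 100
E_tot = 129.95 / 6.5282 * 100
E_tot = 1990.6 GWh


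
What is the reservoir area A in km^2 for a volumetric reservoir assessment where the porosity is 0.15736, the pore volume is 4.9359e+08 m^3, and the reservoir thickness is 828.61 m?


A = Vp / (1e6 * hr * phi)
A = 4.9359e+08 / (1e6 * 828.61 * 0.15736)
A = 3.7855 km^2


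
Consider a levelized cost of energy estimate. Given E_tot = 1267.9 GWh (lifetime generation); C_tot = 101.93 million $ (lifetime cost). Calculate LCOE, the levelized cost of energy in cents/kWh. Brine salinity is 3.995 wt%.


LCOE = C_tot / E_tot * 100
LCOE = 101.93 / 1267.9 * 100
LCOE = 8.0393 cents/kWh


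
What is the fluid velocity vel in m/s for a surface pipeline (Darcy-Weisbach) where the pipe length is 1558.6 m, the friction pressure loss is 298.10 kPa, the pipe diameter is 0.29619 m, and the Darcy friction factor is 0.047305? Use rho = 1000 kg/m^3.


vel = sqrt(dP*1000*2*D / (f*L*rho))
vel = sqrt(298.10*1000*2*0.29619 / (0.047305*1558.6*1000))
vel = 1.5476 m/s


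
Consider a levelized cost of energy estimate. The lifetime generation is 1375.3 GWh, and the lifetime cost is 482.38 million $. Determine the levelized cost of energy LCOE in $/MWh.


LCOE = C_tot / E_tot * 100
LCOE = 482.38 / 1375.3 * 100
LCOE = 35.07453 cents/kWh
Convert: 35.07453 cents/kWh * 10.0 = 350.75 $/MWh
LCOE = 350.75 $/MWh


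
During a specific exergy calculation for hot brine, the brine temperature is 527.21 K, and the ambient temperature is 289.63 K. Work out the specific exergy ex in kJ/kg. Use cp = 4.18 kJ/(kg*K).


ex = cp * ((T_b - T_0) - T_0 * ln(T_b/T_0))
ex = 4.18 * ((527.21 - 289.63) - 289.63 * ln(527.21/289.63))
ex = 267.91 kJ/kg


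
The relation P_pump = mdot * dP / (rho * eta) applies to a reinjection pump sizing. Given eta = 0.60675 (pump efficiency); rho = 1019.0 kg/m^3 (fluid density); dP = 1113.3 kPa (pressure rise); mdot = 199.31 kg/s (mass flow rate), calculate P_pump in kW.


P_pump = mdot * dP / (rho * eta)
P_pump = 199.31 * 1113.3 / (1019.0 * 0.60675)
P_pump = 358.89 kW


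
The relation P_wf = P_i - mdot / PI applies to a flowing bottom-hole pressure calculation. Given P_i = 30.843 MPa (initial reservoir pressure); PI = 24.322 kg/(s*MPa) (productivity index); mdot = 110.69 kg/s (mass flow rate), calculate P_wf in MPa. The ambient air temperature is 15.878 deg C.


P_wf = P_i - mdot / PI
P_wf = 30.843 - 110.69 / 24.322
P_wf = 26.292 MPa


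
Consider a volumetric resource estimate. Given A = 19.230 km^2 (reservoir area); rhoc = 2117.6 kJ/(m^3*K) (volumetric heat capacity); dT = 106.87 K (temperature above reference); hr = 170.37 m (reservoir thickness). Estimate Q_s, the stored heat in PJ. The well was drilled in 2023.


Step 1: Vr = A*1e6*hr = 19.23*1e6*170.37 = 3.276215e+09 m^3
Step 2: Q_s = Vr*rhoc*dT/1e12 = 3.276215e+09*2117.6*106.87/1e12 = 741.43 PJ
Q_s = 741.43 PJ


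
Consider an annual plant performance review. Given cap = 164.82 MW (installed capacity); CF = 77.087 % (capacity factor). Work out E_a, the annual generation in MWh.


E_a = CF / 100 * cap * 8760
E_a = 77.087 / 100 * 164.82 * 8760
E_a = 1.1130e+06 MWh


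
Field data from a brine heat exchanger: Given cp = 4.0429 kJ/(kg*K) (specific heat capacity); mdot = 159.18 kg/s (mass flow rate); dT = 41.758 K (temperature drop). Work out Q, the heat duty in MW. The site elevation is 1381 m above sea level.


Q = mdot * cp * dT / 1000
Q = 159.18 * 4.0429 * 41.758 / 1000
Q = 26.873 MW


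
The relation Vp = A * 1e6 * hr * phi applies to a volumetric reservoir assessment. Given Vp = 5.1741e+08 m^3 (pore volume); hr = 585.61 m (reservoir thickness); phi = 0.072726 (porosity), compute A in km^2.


A = Vp / (1e6 * hr * phi)
A = 5.1741e+08 / (1e6 * 585.61 * 0.072726)
A = 12.149 km^2


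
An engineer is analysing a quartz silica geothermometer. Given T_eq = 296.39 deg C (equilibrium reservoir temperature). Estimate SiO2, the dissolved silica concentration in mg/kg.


SiO2 = 10^(5.19 - 1309/(T_eq + 273.15))
SiO2 = 10^(5.19 - 1309/(296.39 + 273.15))
SiO2 = 779.21 mg/kg


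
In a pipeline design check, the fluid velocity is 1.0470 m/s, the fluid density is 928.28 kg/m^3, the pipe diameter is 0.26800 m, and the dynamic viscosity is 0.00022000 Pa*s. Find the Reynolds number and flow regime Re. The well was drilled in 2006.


Step 1: Re = rho*vel*D/mu = 928.28*1.047*0.268/0.00022 = 1.1840e+06
Step 2: Re = 1.1840e+06 > 4000, so flow is turbulent.
Re = 1.1840e+06 (turbulent)


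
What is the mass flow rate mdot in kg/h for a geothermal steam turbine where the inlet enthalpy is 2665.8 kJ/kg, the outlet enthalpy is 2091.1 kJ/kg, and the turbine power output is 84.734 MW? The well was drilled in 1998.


mdot = P * 1000 / (h_in - h_out)
mdot = 84.734 * 1000 / (2665.8 - 2091.1)
mdot = 147.4404 kg/s
Convert: 147.4404 kg/s * 3600.0 = 5.3079e+05 kg/h
mdot = 5.3079e+05 kg/h


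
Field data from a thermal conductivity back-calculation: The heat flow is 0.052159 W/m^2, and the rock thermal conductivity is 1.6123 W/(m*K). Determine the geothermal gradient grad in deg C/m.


grad = q / k * 1000
grad = 0.052159 / 1.6123 * 1000
grad = 32.35068 deg C/km
Convert: 32.35068 deg C/km * 0.001 = 0.032351 deg C/m
grad = 0.032351 deg C/m


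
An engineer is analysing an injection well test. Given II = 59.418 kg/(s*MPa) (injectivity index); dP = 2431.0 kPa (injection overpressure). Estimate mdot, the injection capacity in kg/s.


mdot = II * dP / 1000
mdot = 59.418 * 2431.0 / 1000
mdot = 144.45 kg/s


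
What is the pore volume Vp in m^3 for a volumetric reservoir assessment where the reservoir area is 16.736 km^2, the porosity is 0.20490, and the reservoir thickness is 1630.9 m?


Vp = A * 1e6 * hr * phi
Vp = 16.736 * 1e6 * 1630.9 * 0.20490
Vp = 5.5927e+09 m^3


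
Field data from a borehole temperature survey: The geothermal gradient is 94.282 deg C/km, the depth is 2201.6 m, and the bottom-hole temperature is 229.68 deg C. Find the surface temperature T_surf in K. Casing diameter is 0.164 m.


T_surf = T_d - grad * d / 1000
T_surf = 229.68 - 94.282 * 2201.6 / 1000
T_surf = 22.10875 deg C
Convert to K: 22.10875 + 273.15 = 295.26 K
T_surf = 295.26 K


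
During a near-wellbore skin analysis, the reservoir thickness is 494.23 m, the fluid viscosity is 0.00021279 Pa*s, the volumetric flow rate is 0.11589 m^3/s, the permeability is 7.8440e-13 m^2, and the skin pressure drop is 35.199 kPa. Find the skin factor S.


S = dP_s * 1000 * 2*pi*k*hr / (q*mu)
S = 35.199 * 1000 * 2*pi*7.8440e-13*494.23 / (0.11589*0.00021279)
S = 3.4768


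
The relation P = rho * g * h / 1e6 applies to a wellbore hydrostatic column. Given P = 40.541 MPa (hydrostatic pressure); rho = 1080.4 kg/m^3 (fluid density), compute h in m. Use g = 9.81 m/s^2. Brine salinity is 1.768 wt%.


h = P * 1e6 / (g * rho)
h = 40.541 * 1e6 / (9.81 * 1080.4)
h = 3825.1 m


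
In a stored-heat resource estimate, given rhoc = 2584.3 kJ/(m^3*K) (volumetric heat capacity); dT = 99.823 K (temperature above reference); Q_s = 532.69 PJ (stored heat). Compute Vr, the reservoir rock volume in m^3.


Vr = Q_s * 1e12 / (rhoc * dT)
Vr = 532.69 * 1e12 / (2584.3 * 99.823)
Vr = 2.0649e+09 m^3


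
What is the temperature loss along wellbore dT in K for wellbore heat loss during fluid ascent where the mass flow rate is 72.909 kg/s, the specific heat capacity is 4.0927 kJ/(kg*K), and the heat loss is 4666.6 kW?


dT = Q_loss / (mdot * cp)
dT = 4666.6 / (72.909 * 4.0927)
dT = 15.639 K


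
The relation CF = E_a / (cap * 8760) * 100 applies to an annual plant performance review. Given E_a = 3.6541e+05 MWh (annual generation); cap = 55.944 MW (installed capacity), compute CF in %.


CF = E_a / (cap * 8760) * 100
CF = 3.6541e+05 / (55.944 * 8760) * 100
CF = 74.563 %


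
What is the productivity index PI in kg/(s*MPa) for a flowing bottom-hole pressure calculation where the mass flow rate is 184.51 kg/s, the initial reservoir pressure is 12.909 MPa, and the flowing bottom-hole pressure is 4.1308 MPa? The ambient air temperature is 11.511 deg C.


PI = mdot / (P_i - P_wf)
PI = 184.51 / (12.909 - 4.1308)
PI = 21.019 kg/(s*MPa)


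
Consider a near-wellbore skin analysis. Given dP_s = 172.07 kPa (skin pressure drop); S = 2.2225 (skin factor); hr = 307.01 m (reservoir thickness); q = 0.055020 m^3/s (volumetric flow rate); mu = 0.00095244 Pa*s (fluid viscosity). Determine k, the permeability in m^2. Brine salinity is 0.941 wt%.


k = S*q*mu / (2*pi*dP_s*1000*hr)
k = 2.2225*0.055020*0.00095244 / (2*pi*172.07*1000*307.01)
k = 3.5088e-13 m^2


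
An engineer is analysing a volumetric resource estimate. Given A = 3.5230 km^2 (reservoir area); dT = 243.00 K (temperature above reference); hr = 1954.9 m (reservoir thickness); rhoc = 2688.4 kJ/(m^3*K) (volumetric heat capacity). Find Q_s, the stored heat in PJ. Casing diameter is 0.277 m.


Step 1: Vr = A*1e6*hr = 3.523*1e6*1954.9 = 6.887113e+09 m^3
Step 2: Q_s = Vr*rhoc*dT/1e12 = 6.887113e+09*2688.4*243.0/1e12 = 4499.2 PJ
Q_s = 4499.2 PJ


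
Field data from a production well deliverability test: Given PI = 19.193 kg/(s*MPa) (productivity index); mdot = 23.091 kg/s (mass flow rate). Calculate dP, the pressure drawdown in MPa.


dP = mdot * 1000 / PI
dP = 23.091 * 1000 / 19.193
dP = 1203.095 kPa
Convert: 1203.095 kPa * 0.001 = 1.2031 MPa
dP = 1.2031 MPa


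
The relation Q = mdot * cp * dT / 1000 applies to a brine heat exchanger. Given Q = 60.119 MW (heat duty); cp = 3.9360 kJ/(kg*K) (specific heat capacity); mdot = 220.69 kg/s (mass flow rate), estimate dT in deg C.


dT = Q * 1000 / (mdot * cp)
dT = 60.119 * 1000 / (220.69 * 3.9360)
dT = 69.21082 K
Convert (temperature difference, 1 K = 1 deg C): 69.21082 K = 69.21082 deg C
dT = 69.211 deg C


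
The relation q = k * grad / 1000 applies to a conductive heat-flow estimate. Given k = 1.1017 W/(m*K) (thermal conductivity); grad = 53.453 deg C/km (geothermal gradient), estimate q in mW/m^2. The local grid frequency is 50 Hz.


q = k * grad / 1000
q = 1.1017 * 53.453 / 1000
q = 0.05888917 W/m^2
Convert: 0.05888917 W/m^2 * 1000.0 = 58.889 mW/m^2
q = 58.889 mW/m^2


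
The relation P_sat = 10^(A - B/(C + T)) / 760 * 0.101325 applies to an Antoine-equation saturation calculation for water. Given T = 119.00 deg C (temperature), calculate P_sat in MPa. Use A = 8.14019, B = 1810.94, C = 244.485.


P_sat = 10^(A - B/(C + T)) / 760 * 0.101325
P_sat = 10^(8.14019 - 1810.94/(244.485 + 119.00)) / 760 * 0.101325
P_sat = 0.19184 MPa


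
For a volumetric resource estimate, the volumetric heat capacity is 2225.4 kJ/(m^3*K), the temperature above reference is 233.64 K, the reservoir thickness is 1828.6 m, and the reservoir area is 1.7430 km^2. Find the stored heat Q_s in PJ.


Step 1: Vr = A*1e6*hr = 1.743*1e6*1828.6 = 3.187250e+09 m^3
Step 2: Q_s = Vr*rhoc*dT/1e12 = 3.187250e+09*2225.4*233.64/1e12 = 1657.2 PJ
Q_s = 1657.2 PJ


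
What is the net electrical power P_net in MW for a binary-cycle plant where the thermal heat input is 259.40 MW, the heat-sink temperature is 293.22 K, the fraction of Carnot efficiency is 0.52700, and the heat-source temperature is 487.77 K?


Step 1: eta = (1 - Tc/Th)*f = (1 - 293.22/487.77)*0.527 = 0.2101971
Step 2: P_net = eta * Q_in = 0.2101971 * 259.4 = 54.525 MW
P_net = 54.525 MW


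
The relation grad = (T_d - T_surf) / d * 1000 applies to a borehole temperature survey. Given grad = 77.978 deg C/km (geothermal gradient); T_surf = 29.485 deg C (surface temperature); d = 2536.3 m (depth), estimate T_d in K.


T_d = T_surf + grad * d / 1000
T_d = 29.485 + 77.978 * 2536.3 / 1000
T_d = 227.2606 deg C
Convert to K: 227.2606 + 273.15 = 500.41 K
T_d = 500.41 K


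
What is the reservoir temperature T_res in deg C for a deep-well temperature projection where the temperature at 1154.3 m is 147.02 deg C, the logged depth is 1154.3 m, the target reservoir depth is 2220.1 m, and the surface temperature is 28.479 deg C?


Step 1: grad = (T_d1 - T_surf)/d1 * 1000 = (147.02 - 28.479)/1154.3 * 1000 = 102.6951 deg C/km
Step 2: T_res = T_surf + grad*d2/1000 = 28.479 + 102.6951*2220.1/1000 = 256.47 deg C
T_res = 256.47 deg C


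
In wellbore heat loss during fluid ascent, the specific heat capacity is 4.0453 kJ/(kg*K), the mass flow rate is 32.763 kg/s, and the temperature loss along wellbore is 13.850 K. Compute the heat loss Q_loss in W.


Q_loss = mdot * cp * dT
Q_loss = 32.763 * 4.0453 * 13.850
Q_loss = 1835.626 kW
Convert: 1835.626 kW * 1000.0 = 1.8356e+06 W
Q_loss = 1.8356e+06 W


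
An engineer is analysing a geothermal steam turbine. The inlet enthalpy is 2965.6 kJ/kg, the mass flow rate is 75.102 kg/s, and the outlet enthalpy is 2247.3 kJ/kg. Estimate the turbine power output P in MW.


P = mdot * (h_in - h_out) / 1000
P = 75.102 * (2965.6 - 2247.3) / 1000
P = 53.946 MW
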